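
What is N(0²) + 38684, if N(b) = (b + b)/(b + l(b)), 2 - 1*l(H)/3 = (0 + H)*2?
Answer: 38684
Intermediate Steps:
l(H) = 6 - 6*H (l(H) = 6 - 3*(0 + H)*2 = 6 - 3*H*2 = 6 - 6*H)
N(b) = 2*b/(6 - 5*b) (N(b) = (b + b)/(b + (6 - 6*b)) = (2*b)/(6 - 5*b) = 2*b/(6 - 5*b))
N(0²) + 38684 = -2*0²/(-6 + 5*0²) + 38684 = -2*0/(-6 + 5*0) + 38684 = -2*0/(-6 + 0) + 38684 = -2*0/(-6) + 38684 = -2*0*(-⅙) + 38684 = 0 + 38684 = 38684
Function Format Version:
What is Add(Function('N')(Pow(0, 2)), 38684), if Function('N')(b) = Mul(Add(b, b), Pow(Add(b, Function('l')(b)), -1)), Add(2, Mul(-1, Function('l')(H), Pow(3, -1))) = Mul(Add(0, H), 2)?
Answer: 38684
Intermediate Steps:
Function('l')(H) = Add(6, Mul(-6, H)) (Function('l')(H) = Add(6, Mul(-3, Mul(Add(0, H), 2))) = Add(6, Mul(-3, Mul(H, 2))) = Add(6, Mul(-3, Mul(2, H))) = Add(6, Mul(-6, H)))
Function('N')(b) = Mul(2, b, Pow(Add(6, Mul(-5, b)), -1)) (Function('N')(b) = Mul(Add(b, b), Pow(Add(b, Add(6, Mul(-6, b))), -1)) = Mul(Mul(2, b), Pow(Add(6, Mul(-5, b)), -1)) = Mul(2, b, Pow(Add(6, Mul(-5, b)), -1)))
Add(Function('N')(Pow(0, 2)), 38684) = Add(Mul(-2, Pow(0, 2), Pow(Add(-6, Mul(5, Pow(0, 2))), -1)), 38684) = Add(Mul(-2, 0, Pow(Add(-6, Mul(5, 0)), -1)), 38684) = Add(Mul(-2, 0, Pow(Add(-6, 0), -1)), 38684) = Add(Mul(-2, 0, Pow(-6, -1)), 38684) = Add(Mul(-2, 0, Rational(-1, 6)), 38684) = Add(0, 38684) = 38684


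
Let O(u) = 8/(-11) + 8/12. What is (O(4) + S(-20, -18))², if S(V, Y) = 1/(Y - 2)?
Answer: 5329/435600 ≈ 0.012234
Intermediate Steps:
O(u) = -2/33 (O(u) = 8*(-1/11) + 8*(1/12) = -8/11 + ⅔ = -2/33)
S(V, Y) = 1/(-2 + Y)
(O(4) + S(-20, -18))² = (-2/33 + 1/(-2 - 18))² = (-2/33 + 1/(-20))² = (-2/33 - 1/20)² = (-73/660)² = 5329/435600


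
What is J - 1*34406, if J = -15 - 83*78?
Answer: -40895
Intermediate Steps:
J = -6489 (J = -15 - 6474 = -6489)
J - 1*34406 = -6489 - 1*34406 = -6489 - 34406 = -40895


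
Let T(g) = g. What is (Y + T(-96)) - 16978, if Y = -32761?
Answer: -49835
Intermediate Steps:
(Y + T(-96)) - 16978 = (-32761 - 96) - 16978 = -32857 - 16978 = -49835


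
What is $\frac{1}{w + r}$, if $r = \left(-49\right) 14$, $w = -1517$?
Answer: $- \frac{1}{2203} \approx -0.00045393$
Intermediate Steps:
$r = -686$
$\frac{1}{w + r} = \frac{1}{-1517 - 686} = \frac{1}{-2203} = - \frac{1}{2203}$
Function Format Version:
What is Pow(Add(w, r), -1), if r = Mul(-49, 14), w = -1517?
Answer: Rational(-1, 2203) ≈ -0.00045393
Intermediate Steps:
r = -686
Pow(Add(w, r), -1) = Pow(Add(-1517, -686), -1) = Pow(-2203, -1) = Rational(-1, 2203)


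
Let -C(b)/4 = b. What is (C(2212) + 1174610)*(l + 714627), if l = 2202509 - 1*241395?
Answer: 3119277179642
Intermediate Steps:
C(b) = -4*b
l = 1961114 (l = 2202509 - 241395 = 1961114)
(C(2212) + 1174610)*(l + 714627) = (-4*2212 + 1174610)*(1961114 + 714627) = (-8848 + 1174610)*2675741 = 1165762*2675741 = 3119277179642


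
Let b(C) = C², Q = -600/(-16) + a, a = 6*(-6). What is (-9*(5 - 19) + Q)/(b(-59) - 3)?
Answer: 255/6956 ≈ 0.036659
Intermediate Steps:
a = -36
Q = 3/2 (Q = -600/(-16) - 36 = -600*(-1)/16 - 36 = -30*(-5/4) - 36 = 75/2 - 36 = 3/2 ≈ 1.5000)
(-9*(5 - 19) + Q)/(b(-59) - 3) = (-9*(5 - 19) + 3/2)/((-59)² - 3) = (-9*(-14) + 3/2)/(3481 - 3) = (126 + 3/2)/3478 = (255/2)*(1/3478) = 255/6956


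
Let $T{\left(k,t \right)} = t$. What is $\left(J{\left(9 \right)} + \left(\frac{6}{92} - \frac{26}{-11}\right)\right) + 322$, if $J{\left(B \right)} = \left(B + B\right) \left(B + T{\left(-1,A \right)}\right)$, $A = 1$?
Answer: $\frac{255241}{506} \approx 504.43$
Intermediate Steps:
$J{\left(B \right)} = 2 B \left(1 + B\right)$ ($J{\left(B \right)} = \left(B + B\right) \left(B + 1\right) = 2 B \left(1 + B\right)$)
$\left(J{\left(9 \right)} + \left(\frac{6}{92} - \frac{26}{-11}\right)\right) + 322 = \left(2 \cdot 9 \left(1 + 9\right) + \left(\frac{6}{92} - \frac{26}{-11}\right)\right) + 322 = \left(2 \cdot 9 \cdot 10 + \left(6 \cdot \frac{1}{92} - - \frac{26}{11}\right)\right) + 322 = \left(180 + \left(\frac{3}{46} + \frac{26}{11}\right)\right) + 322 = \left(180 + \frac{1229}{506}\right) + 322 = \frac{92309}{506} + 322 = \frac{255241}{506}$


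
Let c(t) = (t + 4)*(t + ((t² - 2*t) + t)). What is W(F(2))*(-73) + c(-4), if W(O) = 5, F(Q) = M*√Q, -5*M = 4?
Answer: -365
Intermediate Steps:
M = -⅘ (M = -⅕*4 = -⅘ ≈ -0.80000)
F(Q) = -4*√Q/5
c(t) = t²*(4 + t) (c(t) = (4 + t)*(t + (t² - t)) = (4 + t)*t² = t²*(4 + t))
W(F(2))*(-73) + c(-4) = 5*(-73) + (-4)²*(4 - 4) = -365 + 16*0 = -365 + 0 = -365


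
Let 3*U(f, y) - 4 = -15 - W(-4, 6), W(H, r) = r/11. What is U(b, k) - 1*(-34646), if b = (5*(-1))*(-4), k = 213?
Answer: 1143191/33 ≈ 34642.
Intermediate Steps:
W(H, r) = r/11 (W(H, r) = r*(1/11) = r/11)
b = 20 (b = -5*(-4) = 20)
U(f, y) = -127/33 (U(f, y) = 4/3 + (-15 - 6/11)/3 = 4/3 + (⅓)*(-171/11) = 4/3 - 57/11 = -127/33)
U(b, k) - 1*(-34646) = -127/33 - 1*(-34646) = -127/33 + 34646 = 1143191/33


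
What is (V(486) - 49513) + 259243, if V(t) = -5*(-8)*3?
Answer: 209850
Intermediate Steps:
V(t) = 120 (V(t) = 40*3 = 120)
(V(486) - 49513) + 259243 = (120 - 49513) + 259243 = -49393 + 259243 = 209850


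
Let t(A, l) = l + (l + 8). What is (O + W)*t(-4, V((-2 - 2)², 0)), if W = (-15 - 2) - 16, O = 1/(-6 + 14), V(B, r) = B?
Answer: -1315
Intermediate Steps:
O = ⅛ (O = 1/8 = ⅛ ≈ 0.12500)
t(A, l) = 8 + 2*l (t(A, l) = l + (8 + l) = 8 + 2*l)
W = -33 (W = -17 - 16 = -33)
(O + W)*t(-4, V((-2 - 2)², 0)) = (⅛ - 33)*(8 + 2*(-2 - 2)²) = -263*(8 + 2*(-4)²)/8 = -263*(8 + 2*16)/8 = -263*(8 + 32)/8 = -263/8*40 = -1315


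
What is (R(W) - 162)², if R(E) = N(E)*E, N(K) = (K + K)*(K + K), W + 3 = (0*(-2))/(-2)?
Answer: 72900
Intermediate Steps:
W = -3 (W = -3 + (0*(-2))/(-2) = -3 + 0*(-½) = -3 + 0 = -3)
N(K) = 4*K² (N(K) = (2*K)*(2*K) = 4*K²)
R(E) = 4*E³ (R(E) = (4*E²)*E = 4*E³)
(R(W) - 162)² = (4*(-3)³ - 162)² = (4*(-27) - 162)² = (-108 - 162)² = (-270)² = 72900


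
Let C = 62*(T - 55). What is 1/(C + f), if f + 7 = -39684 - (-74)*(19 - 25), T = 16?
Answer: -1/42553 ≈ -2.3500e-5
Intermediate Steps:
C = -2418 (C = 62*(16 - 55) = 62*(-39) = -2418)
f = -40135 (f = -7 + (-39684 - (-74)*(19 - 25)) = -7 + (-39684 - (-74)*(-6)) = -7 + (-39684 - 1*444) = -7 + (-39684 - 444) = -7 - 40128 = -40135)
1/(C + f) = 1/(-2418 - 40135) = 1/(-42553) = -1/42553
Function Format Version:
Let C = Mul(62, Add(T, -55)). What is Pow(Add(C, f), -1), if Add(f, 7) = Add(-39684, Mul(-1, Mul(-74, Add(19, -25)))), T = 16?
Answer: Rational(-1, 42553) ≈ -2.3500e-5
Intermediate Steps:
C = -2418 (C = Mul(62, Add(16, -55)) = Mul(62, -39) = -2418)
f = -40135 (f = Add(-7, Add(-39684, Mul(-1, Mul(-74, Add(19, -25))))) = Add(-7, Add(-39684, Mul(-1, Mul(-74, -6)))) = Add(-7, Add(-39684, Mul(-1, 444))) = Add(-7, Add(-39684, -444)) = Add(-7, -40128) = -40135)
Pow(Add(C, f), -1) = Pow(Add(-2418, -40135), -1) = Pow(-42553, -1) = Rational(-1, 42553)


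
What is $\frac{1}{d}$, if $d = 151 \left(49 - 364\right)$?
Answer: $- \frac{1}{47565} \approx -2.1024 \cdot 10^{-5}$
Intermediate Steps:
$d = -47565$ ($d = 151 \left(-315\right) = -47565$)
$\frac{1}{d} = \frac{1}{-47565} = - \frac{1}{47565}$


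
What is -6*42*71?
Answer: -17892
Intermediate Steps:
-6*42*71 = -252*71 = -17892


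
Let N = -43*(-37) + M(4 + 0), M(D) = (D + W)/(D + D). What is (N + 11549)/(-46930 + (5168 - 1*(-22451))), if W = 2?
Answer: -17521/25748 ≈ -0.68048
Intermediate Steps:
M(D) = (2 + D)/(2*D) (M(D) = (D + 2)/(D + D) = (2 + D)/((2*D)) = (2 + D)*(1/(2*D)) = (2 + D)/(2*D))
N = 6367/4 (N = -43*(-37) + (2 + (4 + 0))/(2*(4 + 0)) = 1591 + (½)*(2 + 4)/4 = 1591 + (½)*(¼)*6 = 1591 + ¾ = 6367/4 ≈ 1591.8)
(N + 11549)/(-46930 + (5168 - 1*(-22451))) = (6367/4 + 11549)/(-46930 + (5168 - 1*(-22451))) = 52563/(4*(-46930 + (5168 + 22451))) = 52563/(4*(-46930 + 27619)) = (52563/4)/(-19311) = (52563/4)*(-1/19311) = -17521/25748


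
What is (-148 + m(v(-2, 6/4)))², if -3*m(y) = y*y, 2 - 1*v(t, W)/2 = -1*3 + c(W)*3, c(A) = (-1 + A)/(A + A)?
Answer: 30625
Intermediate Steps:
c(A) = (-1 + A)/(2*A) (c(A) = (-1 + A)/((2*A)) = (-1 + A)*(1/(2*A)) = (-1 + A)/(2*A))
v(t, W) = 10 - 3*(-1 + W)/W (v(t, W) = 4 - 2*(-1*3 + ((-1 + W)/(2*W))*3) = 4 - 2*(-3 + 3*(-1 + W)/(2*W)) = 4 + (6 - 3*(-1 + W)/W) = 10 - 3*(-1 + W)/W)
m(y) = -y²/3 (m(y) = -y*y/3 = -y²/3)
(-148 + m(v(-2, 6/4)))² = (-148 - (7 + 3/((6/4)))²/3)² = (-148 - (7 + 3/((6*(¼))))²/3)² = (-148 - (7 + 3/(3/2))²/3)² = (-148 - (7 + 3*(⅔))²/3)² = (-148 - (7 + 2)²/3)² = (-148 - ⅓*9²)² = (-148 - ⅓*81)² = (-148 - 27)² = (-175)² = 30625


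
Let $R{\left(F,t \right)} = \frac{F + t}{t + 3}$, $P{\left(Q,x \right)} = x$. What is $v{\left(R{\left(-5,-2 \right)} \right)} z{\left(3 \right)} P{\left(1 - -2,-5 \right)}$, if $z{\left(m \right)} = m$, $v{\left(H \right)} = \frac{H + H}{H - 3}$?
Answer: $-21$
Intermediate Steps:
$R{\left(F,t \right)} = \frac{F + t}{3 + t}$
$v{\left(H \right)} = \frac{2 H}{-3 + H}$
$v{\left(R{\left(-5,-2 \right)} \right)} z{\left(3 \right)} P{\left(1 - -2,-5 \right)} = \frac{2 \frac{-5 - 2}{3 - 2}}{-3 + \frac{-5 - 2}{3 - 2}} \cdot 3 \left(-5\right) = \frac{2 \cdot 1^{-1} \left(-7\right)}{-3 + 1^{-1} \left(-7\right)} 3 \left(-5\right) = \frac{2 \cdot 1 \left(-7\right)}{-3 + 1 \left(-7\right)} 3 \left(-5\right) = 2 \left(-7\right) \frac{1}{-3 - 7} \cdot 3 \left(-5\right) = 2 \left(-7\right) \frac{1}{-10} \cdot 3 \left(-5\right) = 2 \left(-7\right) \left(- \frac{1}{10}\right) 3 \left(-5\right) = \frac{7}{5} \cdot 3 \left(-5\right) = \frac{21}{5} \left(-5\right) = -21$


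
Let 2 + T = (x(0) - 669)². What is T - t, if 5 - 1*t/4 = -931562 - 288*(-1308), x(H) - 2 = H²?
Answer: -1774565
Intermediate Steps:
x(H) = 2 + H²
T = 444887 (T = -2 + ((2 + 0²) - 669)² = -2 + ((2 + 0) - 669)² = -2 + (2 - 669)² = -2 + (-667)² = -2 + 444889 = 444887)
t = 2219452 (t = 20 - 4*(-931562 - 288*(-1308)) = 20 - 4*(-931562 + 376704) = 20 - 4*(-554858) = 20 + 2219432 = 2219452)
T - t = 444887 - 1*2219452 = 444887 - 2219452 = -1774565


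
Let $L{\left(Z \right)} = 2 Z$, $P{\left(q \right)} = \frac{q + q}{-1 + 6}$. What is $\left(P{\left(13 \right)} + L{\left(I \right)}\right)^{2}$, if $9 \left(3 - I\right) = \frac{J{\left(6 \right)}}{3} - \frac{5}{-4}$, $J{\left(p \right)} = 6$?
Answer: $\frac{889249}{8100} \approx 109.78$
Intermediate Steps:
$P{\left(q \right)} = \frac{2 q}{5}$
$I = \frac{95}{36}$ ($I = 3 - \frac{\frac{6}{3} - \frac{5}{-4}}{9} = 3 - \frac{6 \cdot \frac{1}{3} - - \frac{5}{4}}{9} = 3 - \frac{2 + \frac{5}{4}}{9} = 3 - \frac{13}{36} = \frac{95}{36} \approx 2.6389$)
$\left(P{\left(13 \right)} + L{\left(I \right)}\right)^{2} = \left(\frac{2}{5} \cdot 13 + 2 \cdot \frac{95}{36}\right)^{2} = \left(\frac{26}{5} + \frac{95}{18}\right)^{2} = \left(\frac{943}{90}\right)^{2} = \frac{889249}{8100}$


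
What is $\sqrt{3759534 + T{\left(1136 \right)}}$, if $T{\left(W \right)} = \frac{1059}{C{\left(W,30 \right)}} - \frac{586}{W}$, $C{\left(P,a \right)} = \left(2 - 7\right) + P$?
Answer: $\frac{\sqrt{43097635709215178}}{107068} \approx 1939.0$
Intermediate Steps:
$C{\left(P,a \right)} = -5 + P$
$T{\left(W \right)} = - \frac{586}{W} + \frac{1059}{-5 + W}$ ($T{\left(W \right)} = \frac{1059}{-5 + W} - \frac{586}{W} = - \frac{586}{W} + \frac{1059}{-5 + W}$)
$\sqrt{3759534 + T{\left(1136 \right)}} = \sqrt{3759534 + \frac{2930 + 473 \cdot 1136}{1136 \left(-5 + 1136\right)}} = \sqrt{3759534 + \frac{2930 + 537328}{1136 \cdot 1131}} = \sqrt{3759534 + \frac{1}{1136} \cdot \frac{1}{1131} \cdot 540258} = \sqrt{3759534 + \frac{90043}{214136}} = \sqrt{\frac{805051662667}{214136}} = \frac{\sqrt{43097635709215178}}{107068}$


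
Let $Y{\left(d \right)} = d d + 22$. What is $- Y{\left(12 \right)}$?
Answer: $-166$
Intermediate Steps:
$Y{\left(d \right)} = 22 + d^{2}$ ($Y{\left(d \right)} = d^{2} + 22 = 22 + d^{2}$)
$- Y{\left(12 \right)} = - (22 + 12^{2}) = - (22 + 144) = \left(-1\right) 166 = -166$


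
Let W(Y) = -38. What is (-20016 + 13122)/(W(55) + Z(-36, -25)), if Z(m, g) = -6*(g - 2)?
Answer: -3447/62 ≈ -55.597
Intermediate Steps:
Z(m, g) = 12 - 6*g (Z(m, g) = -6*(-2 + g) = 12 - 6*g)
(-20016 + 13122)/(W(55) + Z(-36, -25)) = (-20016 + 13122)/(-38 + (12 - 6*(-25))) = -6894/(-38 + (12 + 150)) = -6894/(-38 + 162) = -6894/124 = -6894*1/124 = -3447/62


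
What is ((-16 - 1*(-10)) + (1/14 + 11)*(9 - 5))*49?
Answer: 1876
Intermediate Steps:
((-16 - 1*(-10)) + (1/14 + 11)*(9 - 5))*49 = ((-16 + 10) + (1/14 + 11)*4)*49 = (-6 + (155/14)*4)*49 = (-6 + 310/7)*49 = (268/7)*49 = 1876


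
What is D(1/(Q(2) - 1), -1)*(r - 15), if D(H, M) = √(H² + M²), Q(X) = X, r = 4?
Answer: -11*√2 ≈ -15.556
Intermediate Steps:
D(1/(Q(2) - 1), -1)*(r - 15) = √((1/(2 - 1))² + (-1)²)*(4 - 15) = √((1/1)² + 1)*(-11) = √(1² + 1)*(-11) = √(1 + 1)*(-11) = √2*(-11) = -11*√2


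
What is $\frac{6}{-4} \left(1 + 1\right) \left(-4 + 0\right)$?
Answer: $12$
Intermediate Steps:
$\frac{6}{-4} \left(1 + 1\right) \left(-4 + 0\right) = 6 \left(- \frac{1}{4}\right) 2 \left(-4\right) = \left(- \frac{3}{2}\right) 2 \left(-4\right) = \left(-3\right) \left(-4\right) = 12$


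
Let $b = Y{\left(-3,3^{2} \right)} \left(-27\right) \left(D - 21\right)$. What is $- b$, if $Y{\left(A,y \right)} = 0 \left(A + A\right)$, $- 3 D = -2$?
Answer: $0$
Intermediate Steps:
$D = \frac{2}{3}$ ($D = \left(- \frac{1}{3}\right) \left(-2\right) = \frac{2}{3} \approx 0.66667$)
$Y{\left(A,y \right)} = 0$ ($Y{\left(A,y \right)} = 0 \cdot 2 A = 0$)
$b = 0$ ($b = 0 \left(-27\right) \left(\frac{2}{3} - 21\right) = 0 \left(- \frac{61}{3}\right) = 0$)
$- b = \left(-1\right) 0 = 0$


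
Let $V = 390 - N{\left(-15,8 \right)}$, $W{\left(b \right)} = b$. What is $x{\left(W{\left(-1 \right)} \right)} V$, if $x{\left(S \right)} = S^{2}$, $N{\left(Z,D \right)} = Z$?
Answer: $405$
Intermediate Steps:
$V = 405$ ($V = 390 - -15 = 390 + 15 = 405$)
$x{\left(W{\left(-1 \right)} \right)} V = \left(-1\right)^{2} \cdot 405 = 1 \cdot 405 = 405$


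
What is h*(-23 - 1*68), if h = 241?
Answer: -21931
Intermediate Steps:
h*(-23 - 1*68) = 241*(-23 - 1*68) = 241*(-23 - 68) = 241*(-91) = -21931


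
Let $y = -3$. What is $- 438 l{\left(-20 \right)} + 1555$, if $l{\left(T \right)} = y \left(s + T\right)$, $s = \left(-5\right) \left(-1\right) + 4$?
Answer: $-12899$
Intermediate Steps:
$s = 9$ ($s = 5 + 4 = 9$)
$l{\left(T \right)} = -27 - 3 T$ ($l{\left(T \right)} = - 3 \left(9 + T\right) = -27 - 3 T$)
$- 438 l{\left(-20 \right)} + 1555 = - 438 \left(-27 - -60\right) + 1555 = - 438 \left(-27 + 60\right) + 1555 = \left(-438\right) 33 + 1555 = -14454 + 1555 = -12899$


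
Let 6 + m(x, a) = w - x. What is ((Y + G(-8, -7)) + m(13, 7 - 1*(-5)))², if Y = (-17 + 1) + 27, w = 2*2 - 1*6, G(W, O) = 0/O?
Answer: 100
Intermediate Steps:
G(W, O) = 0
w = -2 (w = 4 - 6 = -2)
Y = 11 (Y = -16 + 27 = 11)
m(x, a) = -8 - x (m(x, a) = -6 + (-2 - x) = -8 - x)
((Y + G(-8, -7)) + m(13, 7 - 1*(-5)))² = ((11 + 0) + (-8 - 1*13))² = (11 + (-8 - 13))² = (11 - 21)² = (-10)² = 100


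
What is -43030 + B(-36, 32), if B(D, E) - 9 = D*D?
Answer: -41725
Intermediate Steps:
B(D, E) = 9 + D**2 (B(D, E) = 9 + D*D = 9 + D**2)
-43030 + B(-36, 32) = -43030 + (9 + (-36)**2) = -43030 + (9 + 1296) = -43030 + 1305 = -41725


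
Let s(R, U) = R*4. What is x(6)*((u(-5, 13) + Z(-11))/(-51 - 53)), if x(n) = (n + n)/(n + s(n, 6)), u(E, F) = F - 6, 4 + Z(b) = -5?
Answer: 1/130 ≈ 0.0076923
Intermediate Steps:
Z(b) = -9 (Z(b) = -4 - 5 = -9)
s(R, U) = 4*R
u(E, F) = -6 + F
x(n) = 2/5 (x(n) = (n + n)/(n + 4*n) = (2*n)/((5*n)) = (2*n)*(1/(5*n)) = 2/5)
x(6)*((u(-5, 13) + Z(-11))/(-51 - 53)) = 2*(((-6 + 13) - 9)/(-51 - 53))/5 = 2*((7 - 9)/(-104))/5 = 2*(-2*(-1/104))/5 = (2/5)*(1/52) = 1/130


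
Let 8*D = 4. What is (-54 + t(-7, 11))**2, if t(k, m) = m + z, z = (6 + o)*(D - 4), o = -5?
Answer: 8649/4 ≈ 2162.3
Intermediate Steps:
D = 1/2 (D = (1/8)*4 = 1/2 ≈ 0.50000)
z = -7/2 (z = (6 - 5)*(1/2 - 4) = 1*(-7/2) = -7/2 ≈ -3.5000)
t(k, m) = -7/2 + m (t(k, m) = m - 7/2 = -7/2 + m)
(-54 + t(-7, 11))**2 = (-54 + (-7/2 + 11))**2 = (-54 + 15/2)**2 = (-93/2)**2 = 8649/4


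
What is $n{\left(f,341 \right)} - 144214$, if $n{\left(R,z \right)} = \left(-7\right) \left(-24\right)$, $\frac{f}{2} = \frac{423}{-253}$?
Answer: $-144046$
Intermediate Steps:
$f = - \frac{846}{253}$ ($f = 2 \frac{423}{-253} = 2 \cdot 423 \left(- \frac{1}{253}\right) = 2 \left(- \frac{423}{253}\right) = - \frac{846}{253} \approx -3.3439$)
$n{\left(R,z \right)} = 168$
$n{\left(f,341 \right)} - 144214 = 168 - 144214 = -144046$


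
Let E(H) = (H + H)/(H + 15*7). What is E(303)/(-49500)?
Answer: -101/3366000 ≈ -3.0006e-5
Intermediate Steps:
E(H) = 2*H/(105 + H) (E(H) = (2*H)/(H + 105) = (2*H)/(105 + H) = 2*H/(105 + H))
E(303)/(-49500) = (2*303/(105 + 303))/(-49500) = (2*303/408)*(-1/49500) = (2*303*(1/408))*(-1/49500) = (101/68)*(-1/49500) = -101/3366000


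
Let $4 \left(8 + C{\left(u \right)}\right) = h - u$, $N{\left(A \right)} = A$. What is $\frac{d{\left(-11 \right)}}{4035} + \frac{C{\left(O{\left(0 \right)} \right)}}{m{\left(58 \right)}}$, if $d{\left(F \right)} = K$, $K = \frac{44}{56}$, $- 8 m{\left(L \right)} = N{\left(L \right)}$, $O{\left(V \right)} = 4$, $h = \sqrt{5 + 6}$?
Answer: $\frac{2033959}{1638210} - \frac{\sqrt{11}}{29} \approx 1.1272$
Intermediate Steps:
$h = \sqrt{11} \approx 3.3166$
$m{\left(L \right)} = - \frac{L}{8}$
$C{\left(u \right)} = -8 - \frac{u}{4} + \frac{\sqrt{11}}{4}$ ($C{\left(u \right)} = -8 + \frac{\sqrt{11} - u}{4} = -8 - \left(- \frac{\sqrt{11}}{4} + \frac{u}{4}\right) = -8 - \frac{u}{4} + \frac{\sqrt{11}}{4}$)
$K = \frac{11}{14}$ ($K = 44 \cdot \frac{1}{56} = \frac{11}{14} \approx 0.78571$)
$d{\left(F \right)} = \frac{11}{14}$
$\frac{d{\left(-11 \right)}}{4035} + \frac{C{\left(O{\left(0 \right)} \right)}}{m{\left(58 \right)}} = \frac{11}{14 \cdot 4035} + \frac{-8 - 1 + \frac{\sqrt{11}}{4}}{\left(- \frac{1}{8}\right) 58} = \frac{11}{14} \cdot \frac{1}{4035} + \frac{-8 - 1 + \frac{\sqrt{11}}{4}}{- \frac{29}{4}} = \frac{11}{56490} + \left(-9 + \frac{\sqrt{11}}{4}\right) \left(- \frac{4}{29}\right) = \frac{11}{56490} + \left(\frac{36}{29} - \frac{\sqrt{11}}{29}\right) = \frac{2033959}{1638210} - \frac{\sqrt{11}}{29}$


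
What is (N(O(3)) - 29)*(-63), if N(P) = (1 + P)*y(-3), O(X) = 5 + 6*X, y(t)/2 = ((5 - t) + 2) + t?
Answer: -19341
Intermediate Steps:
y(t) = 14 (y(t) = 2*(((5 - t) + 2) + t) = 2*((7 - t) + t) = 2*7 = 14)
N(P) = 14 + 14*P (N(P) = (1 + P)*14 = 14 + 14*P)
(N(O(3)) - 29)*(-63) = ((14 + 14*(5 + 6*3)) - 29)*(-63) = ((14 + 14*(5 + 18)) - 29)*(-63) = ((14 + 14*23) - 29)*(-63) = ((14 + 322) - 29)*(-63) = (336 - 29)*(-63) = 307*(-63) = -19341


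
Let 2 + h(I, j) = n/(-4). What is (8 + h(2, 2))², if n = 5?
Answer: 361/16 ≈ 22.563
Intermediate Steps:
h(I, j) = -13/4 (h(I, j) = -2 + 5/(-4) = -2 + 5*(-¼) = -2 - 5/4 = -13/4)
(8 + h(2, 2))² = (8 - 13/4)² = (19/4)² = 361/16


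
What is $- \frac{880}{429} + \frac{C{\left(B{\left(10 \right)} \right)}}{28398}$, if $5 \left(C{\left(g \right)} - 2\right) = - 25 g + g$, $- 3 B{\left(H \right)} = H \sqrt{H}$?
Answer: $- \frac{126209}{61529} + \frac{8 \sqrt{10}}{14199} \approx -2.0494$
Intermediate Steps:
$B{\left(H \right)} = - \frac{H^{\frac{3}{2}}}{3}$ ($B{\left(H \right)} = - \frac{H \sqrt{H}}{3} = - \frac{H^{\frac{3}{2}}}{3}$)
$C{\left(g \right)} = 2 - \frac{24 g}{5}$ ($C{\left(g \right)} = 2 + \frac{- 25 g + g}{5} = 2 + \frac{\left(-24\right) g}{5} = 2 - \frac{24 g}{5}$)
$- \frac{880}{429} + \frac{C{\left(B{\left(10 \right)} \right)}}{28398} = - \frac{880}{429} + \frac{2 - \frac{24 \left(- \frac{10^{\frac{3}{2}}}{3}\right)}{5}}{28398} = \left(-880\right) \frac{1}{429} + \left(2 - \frac{24 \left(- \frac{10 \sqrt{10}}{3}\right)}{5}\right) \frac{1}{28398} = - \frac{80}{39} + \left(2 - \frac{24 \left(- \frac{10 \sqrt{10}}{3}\right)}{5}\right) \frac{1}{28398} = - \frac{80}{39} + \left(2 + 16 \sqrt{10}\right) \frac{1}{28398} = - \frac{80}{39} + \left(\frac{1}{14199} + \frac{8 \sqrt{10}}{14199}\right) = - \frac{126209}{61529} + \frac{8 \sqrt{10}}{14199}$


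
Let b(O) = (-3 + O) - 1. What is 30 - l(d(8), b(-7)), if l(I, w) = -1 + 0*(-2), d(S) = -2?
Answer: 31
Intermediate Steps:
b(O) = -4 + O
l(I, w) = -1 (l(I, w) = -1 + 0 = -1)
30 - l(d(8), b(-7)) = 30 - 1*(-1) = 30 + 1 = 31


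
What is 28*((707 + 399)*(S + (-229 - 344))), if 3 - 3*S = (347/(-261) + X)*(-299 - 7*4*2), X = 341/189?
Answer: -37522978864/2349 ≈ -1.5974e+7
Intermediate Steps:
X = 341/189 (X = 341*(1/189) = 341/189 ≈ 1.8042)
S = 940153/16443 (S = 1 - (347/(-261) + 341/189)*(-299 - 7*4*2)/3 = 1 - (347*(-1/261) + 341/189)*(-299 - 28*2)/3 = 1 - (-347/261 + 341/189)*(-299 - 56)/3 = 1 - 2602*(-355)/16443 = 1 - ⅓*(-923710/5481) = 1 + 923710/16443 = 940153/16443 ≈ 57.177)
28*((707 + 399)*(S + (-229 - 344))) = 28*((707 + 399)*(940153/16443 + (-229 - 344))) = 28*(1106*(940153/16443 - 573)) = 28*(1106*(-8481686/16443)) = 28*(-1340106388/2349) = -37522978864/2349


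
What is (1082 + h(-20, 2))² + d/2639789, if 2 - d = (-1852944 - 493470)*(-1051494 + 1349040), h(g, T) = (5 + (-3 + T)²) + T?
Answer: 3834499410946/2639789 ≈ 1.4526e+6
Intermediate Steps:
h(g, T) = 5 + T + (-3 + T)²
d = 698166100046 (d = 2 - (-1852944 - 493470)*(-1051494 + 1349040) = 2 - (-2346414)*297546 = 2 - 1*(-698166100044) = 2 + 698166100044 = 698166100046)
(1082 + h(-20, 2))² + d/2639789 = (1082 + (5 + 2 + (-3 + 2)²))² + 698166100046/2639789 = (1082 + (5 + 2 + (-1)²))² + 698166100046*(1/2639789) = (1082 + (5 + 2 + 1))² + 698166100046/2639789 = (1082 + 8)² + 698166100046/2639789 = 1090² + 698166100046/2639789 = 1188100 + 698166100046/2639789 = 3834499410946/2639789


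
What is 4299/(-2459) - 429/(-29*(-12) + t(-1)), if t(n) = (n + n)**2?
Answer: -233469/78688 ≈ -2.9670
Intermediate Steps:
t(n) = 4*n**2 (t(n) = (2*n)**2 = 4*n**2)
4299/(-2459) - 429/(-29*(-12) + t(-1)) = 4299/(-2459) - 429/(-29*(-12) + 4*(-1)**2) = 4299*(-1/2459) - 429/(348 + 4*1) = -4299/2459 - 429/(348 + 4) = -4299/2459 - 429/352 = -4299/2459 - 429*1/352 = -4299/2459 - 39/32 = -233469/78688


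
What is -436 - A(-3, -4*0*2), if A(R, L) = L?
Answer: -436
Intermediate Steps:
-436 - A(-3, -4*0*2) = -436 - (-4*0)*2 = -436 - 0*2 = -436 - 1*0 = -436 + 0 = -436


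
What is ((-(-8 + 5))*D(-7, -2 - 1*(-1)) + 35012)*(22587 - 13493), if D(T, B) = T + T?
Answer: 318017180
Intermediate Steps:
D(T, B) = 2*T
((-(-8 + 5))*D(-7, -2 - 1*(-1)) + 35012)*(22587 - 13493) = ((-(-8 + 5))*(2*(-7)) + 35012)*(22587 - 13493) = (-1*(-3)*(-14) + 35012)*9094 = (3*(-14) + 35012)*9094 = (-42 + 35012)*9094 = 34970*9094 = 318017180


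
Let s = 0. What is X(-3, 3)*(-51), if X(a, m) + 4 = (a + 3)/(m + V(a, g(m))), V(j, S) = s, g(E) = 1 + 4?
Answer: 204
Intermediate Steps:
g(E) = 5
V(j, S) = 0
X(a, m) = -4 + (3 + a)/m (X(a, m) = -4 + (a + 3)/(m + 0) = -4 + (3 + a)/m)
X(-3, 3)*(-51) = ((3 - 3 - 4*3)/3)*(-51) = ((3 - 3 - 12)/3)*(-51) = ((1/3)*(-12))*(-51) = -4*(-51) = 204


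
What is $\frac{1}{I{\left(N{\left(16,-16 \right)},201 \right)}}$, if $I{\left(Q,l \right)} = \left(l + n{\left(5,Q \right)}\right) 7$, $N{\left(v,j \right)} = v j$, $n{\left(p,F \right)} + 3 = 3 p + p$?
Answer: $\frac{1}{1526} \approx 0.00065531$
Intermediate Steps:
$n{\left(p,F \right)} = -3 + 4 p$ ($n{\left(p,F \right)} = -3 + \left(3 p + p\right) = -3 + 4 p$)
$N{\left(v,j \right)} = j v$
$I{\left(Q,l \right)} = 119 + 7 l$ ($I{\left(Q,l \right)} = \left(l + \left(-3 + 4 \cdot 5\right)\right) 7 = \left(l + \left(-3 + 20\right)\right) 7 = \left(l + 17\right) 7 = \left(17 + l\right) 7 = 119 + 7 l$)
$\frac{1}{I{\left(N{\left(16,-16 \right)},201 \right)}} = \frac{1}{119 + 7 \cdot 201} = \frac{1}{119 + 1407} = \frac{1}{1526}$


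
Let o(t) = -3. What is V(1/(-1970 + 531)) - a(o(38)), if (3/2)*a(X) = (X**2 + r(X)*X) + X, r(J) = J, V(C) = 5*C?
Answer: -14395/1439 ≈ -10.003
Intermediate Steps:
a(X) = 2*X/3 + 4*X**2/3 (a(X) = 2*((X**2 + X*X) + X)/3 = 2*((X**2 + X**2) + X)/3 = 2*(2*X**2 + X)/3 = 2*(X + 2*X**2)/3 = 2*X/3 + 4*X**2/3)
V(1/(-1970 + 531)) - a(o(38)) = 5/(-1970 + 531) - 2*(-3)*(1 + 2*(-3))/3 = 5/(-1439) - 2*(-3)*(1 - 6)/3 = 5*(-1/1439) - 2*(-3)*(-5)/3 = -5/1439 - 1*10 = -5/1439 - 10 = -14395/1439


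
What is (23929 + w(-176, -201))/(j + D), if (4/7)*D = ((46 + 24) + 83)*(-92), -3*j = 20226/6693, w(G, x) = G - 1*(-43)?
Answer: -159266628/164875411 ≈ -0.96598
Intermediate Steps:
w(G, x) = 43 + G (w(G, x) = G + 43 = 43 + G)
j = -6742/6693 ≈ -1.0073
D = -24633 (D = 7*(((46 + 24) + 83)*(-92))/4 = 7*((70 + 83)*(-92))/4 = 7*(153*(-92))/4 = (7/4)*(-14076) = -24633)
(23929 + w(-176, -201))/(j + D) = (23929 + (43 - 176))/(-6742/6693 - 24633) = (23929 - 133)/(-164875411/6693) = 23796*(-6693/164875411) = -159266628/164875411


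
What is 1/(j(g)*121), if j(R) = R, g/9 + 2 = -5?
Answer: -1/7623 ≈ -0.00013118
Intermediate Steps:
g = -63 (g = -18 + 9*(-5) = -18 - 45 = -63)
1/(j(g)*121) = 1/(-63*121) = 1/(-7623) = -1/7623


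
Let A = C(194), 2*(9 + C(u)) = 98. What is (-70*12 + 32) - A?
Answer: -848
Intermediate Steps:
C(u) = 40 (C(u) = -9 + (½)*98 = -9 + 49 = 40)
A = 40
(-70*12 + 32) - A = (-70*12 + 32) - 1*40 = (-7*120 + 32) - 40 = (-840 + 32) - 40 = -808 - 40 = -848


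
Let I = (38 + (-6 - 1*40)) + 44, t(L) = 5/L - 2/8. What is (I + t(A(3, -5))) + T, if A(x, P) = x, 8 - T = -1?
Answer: 557/12 ≈ 46.417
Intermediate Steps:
T = 9 (T = 8 - 1*(-1) = 8 + 1 = 9)
t(L) = -1/4 + 5/L (t(L) = 5/L - 2*1/8 = 5/L - 1/4 = -1/4 + 5/L)
I = 36 (I = (38 + (-6 - 40)) + 44 = (38 - 46) + 44 = -8 + 44 = 36)
(I + t(A(3, -5))) + T = (36 + (1/4)*(20 - 1*3)/3) + 9 = (36 + (1/4)*(1/3)*(20 - 3)) + 9 = (36 + (1/4)*(1/3)*17) + 9 = (36 + 17/12) + 9 = 449/12 + 9 = 557/12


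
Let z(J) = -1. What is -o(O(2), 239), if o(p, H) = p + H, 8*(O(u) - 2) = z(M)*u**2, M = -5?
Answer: -481/2 ≈ -240.50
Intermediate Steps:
O(u) = 2 - u**2/8 (O(u) = 2 + (-u**2)/8 = 2 - u**2/8)
o(p, H) = H + p
-o(O(2), 239) = -(239 + (2 - 1/8*2**2)) = -(239 + (2 - 1/8*4)) = -(239 + (2 - 1/2)) = -(239 + 3/2) = -1*481/2 = -481/2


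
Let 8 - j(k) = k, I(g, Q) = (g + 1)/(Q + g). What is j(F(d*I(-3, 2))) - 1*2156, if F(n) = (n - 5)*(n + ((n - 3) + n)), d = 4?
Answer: -2211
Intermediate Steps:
I(g, Q) = (1 + g)/(Q + g)
F(n) = (-5 + n)*(-3 + 3*n) (F(n) = (-5 + n)*(n + ((-3 + n) + n)) = (-5 + n)*(n + (-3 + 2*n)) = (-5 + n)*(-3 + 3*n))
j(k) = 8 - k
j(F(d*I(-3, 2))) - 1*2156 = (8 - (15 - 72*(1 - 3)/(2 - 3) + 3*(4*((1 - 3)/(2 - 3)))²)) - 1*2156 = (8 - (15 - 72*-2/(-1) + 3*(4*(-2/(-1)))²)) - 2156 = (8 - (15 - 72*(-1*(-2)) + 3*(4*(-1*(-2)))²)) - 2156 = (8 - (15 - 72*2 + 3*(4*2)²)) - 2156 = (8 - (15 - 18*8 + 3*8²)) - 2156 = (8 - (15 - 144 + 3*64)) - 2156 = (8 - (15 - 144 + 192)) - 2156 = (8 - 1*63) - 2156 = (8 - 63) - 2156 = -55 - 2156 = -2211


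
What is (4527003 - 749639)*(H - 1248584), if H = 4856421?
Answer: 13628113601668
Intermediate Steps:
(4527003 - 749639)*(H - 1248584) = (4527003 - 749639)*(4856421 - 1248584) = 3777364*3607837 = 13628113601668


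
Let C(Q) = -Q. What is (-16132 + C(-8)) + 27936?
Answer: 11812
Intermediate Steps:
(-16132 + C(-8)) + 27936 = (-16132 - 1*(-8)) + 27936 = (-16132 + 8) + 27936 = -16124 + 27936 = 11812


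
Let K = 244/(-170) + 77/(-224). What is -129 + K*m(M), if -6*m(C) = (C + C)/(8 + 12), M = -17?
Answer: -414413/3200 ≈ -129.50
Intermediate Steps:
K = -4839/2720 (K = 244*(-1/170) + 77*(-1/224) = -122/85 - 11/32 = -4839/2720 ≈ -1.7790)
m(C) = -C/60 (m(C) = -(C + C)/(6*(8 + 12)) = -2*C/(6*20) = -C/60)
-129 + K*m(M) = -129 - (-1613)*(-17)/54400 = -129 - 4839/2720*17/60 = -129 - 1613/3200 = -414413/3200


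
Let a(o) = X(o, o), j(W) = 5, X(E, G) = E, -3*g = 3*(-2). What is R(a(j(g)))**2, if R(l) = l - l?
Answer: 0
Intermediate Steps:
g = 2 (g = -(-2) = -1/3*(-6) = 2)
a(o) = o
R(l) = 0
R(a(j(g)))**2 = 0**2 = 0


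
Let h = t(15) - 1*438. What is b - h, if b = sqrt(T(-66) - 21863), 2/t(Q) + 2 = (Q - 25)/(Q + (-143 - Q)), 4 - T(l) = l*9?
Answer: 60587/138 + I*sqrt(21265) ≈ 439.04 + 145.83*I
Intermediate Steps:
T(l) = 4 - 9*l (T(l) = 4 - l*9 = 4 - 9*l)
t(Q) = 2/(-261/143 - Q/143) (t(Q) = 2/(-2 + (Q - 25)/(Q + (-143 - Q))) = 2/(-2 + (-25 + Q)/(-143)) = 2/(-2 + (-25 + Q)*(-1/143)) = 2/(-2 + (25/143 - Q/143)) = 2/(-261/143 - Q/143))
b = I*sqrt(21265) (b = sqrt((4 - 9*(-66)) - 21863) = sqrt((4 + 594) - 21863) = sqrt(598 - 21863) = sqrt(-21265) = I*sqrt(21265) ≈ 145.83*I)
h = -60587/138 (h = -286/(261 + 15) - 1*438 = -286/276 - 438 = -286*1/276 - 438 = -143/138 - 438 = -60587/138 ≈ -439.04)
b - h = I*sqrt(21265) - 1*(-60587/138) = I*sqrt(21265) + 60587/138 = 60587/138 + I*sqrt(21265)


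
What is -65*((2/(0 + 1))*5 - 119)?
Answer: 7085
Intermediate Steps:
-65*((2/(0 + 1))*5 - 119) = -65*((2/1)*5 - 119) = -65*((2*1)*5 - 119) = -65*(2*5 - 119) = -65*(10 - 119) = -65*(-109) = 7085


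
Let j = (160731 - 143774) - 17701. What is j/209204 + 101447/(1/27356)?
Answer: 145144905287546/52301 ≈ 2.7752e+9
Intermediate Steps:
j = -744 (j = 16957 - 17701 = -744)
j/209204 + 101447/(1/27356) = -744/209204 + 101447/(1/27356) = -744*1/209204 + 101447/(1/27356) = -186/52301 + 101447*27356 = -186/52301 + 2775184132 = 145144905287546/52301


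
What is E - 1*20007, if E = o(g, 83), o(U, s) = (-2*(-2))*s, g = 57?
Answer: -19675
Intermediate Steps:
o(U, s) = 4*s
E = 332 (E = 4*83 = 332)
E - 1*20007 = 332 - 1*20007 = 332 - 20007 = -19675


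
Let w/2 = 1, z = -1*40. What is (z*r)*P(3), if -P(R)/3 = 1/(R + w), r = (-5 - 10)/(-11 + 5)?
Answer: 60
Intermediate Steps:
z = -40
w = 2 (w = 2*1 = 2)
r = 5/2 (r = -15/(-6) = -15*(-⅙) = 5/2 ≈ 2.5000)
P(R) = -3/(2 + R) (P(R) = -3/(R + 2) = -3/(2 + R))
(z*r)*P(3) = (-40*5/2)*(-3/(2 + 3)) = -(-300)/5 = -100*(-⅗) = 60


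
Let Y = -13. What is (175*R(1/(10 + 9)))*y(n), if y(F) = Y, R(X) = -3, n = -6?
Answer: 6825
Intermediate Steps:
y(F) = -13
(175*R(1/(10 + 9)))*y(n) = (175*(-3))*(-13) = -525*(-13) = 6825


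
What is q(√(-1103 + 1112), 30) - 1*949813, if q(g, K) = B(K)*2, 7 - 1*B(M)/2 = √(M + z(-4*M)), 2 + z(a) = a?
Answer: -949785 - 8*I*√23 ≈ -9.4979e+5 - 38.367*I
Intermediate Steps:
z(a) = -2 + a
B(M) = 14 - 2*√(-2 - 3*M) (B(M) = 14 - 2*√(M + (-2 - 4*M)) = 14 - 2*√(-2 - 3*M))
q(g, K) = 28 - 4*√(-2 - 3*K) (q(g, K) = (14 - 2*√(-2 - 3*K))*2 = 28 - 4*√(-2 - 3*K))
q(√(-1103 + 1112), 30) - 1*949813 = (28 - 4*√(-2 - 3*30)) - 1*949813 = (28 - 4*√(-2 - 90)) - 949813 = (28 - 8*I*√23) - 949813 = -949785 - 8*I*√23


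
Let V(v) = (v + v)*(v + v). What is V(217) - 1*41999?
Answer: 146357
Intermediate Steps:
V(v) = 4*v² (V(v) = (2*v)*(2*v) = 4*v²)
V(217) - 1*41999 = 4*217² - 1*41999 = 4*47089 - 41999 = 188356 - 41999 = 146357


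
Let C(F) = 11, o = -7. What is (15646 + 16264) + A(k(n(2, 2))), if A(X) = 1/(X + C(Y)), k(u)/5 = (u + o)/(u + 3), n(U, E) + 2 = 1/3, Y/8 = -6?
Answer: 1372128/43 ≈ 31910.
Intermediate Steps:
Y = -48 (Y = 8*(-6) = -48)
n(U, E) = -5/3 (n(U, E) = -2 + 1/3 = -2 + ⅓ = -5/3)
k(u) = 5*(-7 + u)/(3 + u) (k(u) = 5*((u - 7)/(u + 3)) = 5*((-7 + u)/(3 + u)) = 5*(-7 + u)/(3 + u))
A(X) = 1/(11 + X) (A(X) = 1/(X + 11) = 1/(11 + X))
(15646 + 16264) + A(k(n(2, 2))) = (15646 + 16264) + 1/(11 + 5*(-7 - 5/3)/(3 - 5/3)) = 31910 + 1/(11 + 5*(-26/3)/(4/3)) = 31910 + 1/(11 + 5*(¾)*(-26/3)) = 31910 + 1/(11 - 65/2) = 31910 + 1/(-43/2) = 31910 - 2/43 = 1372128/43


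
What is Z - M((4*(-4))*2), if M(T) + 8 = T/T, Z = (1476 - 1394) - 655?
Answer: -566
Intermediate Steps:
Z = -573 (Z = 82 - 655 = -573)
M(T) = -7 (M(T) = -8 + T/T = -8 + 1 = -7)
Z - M((4*(-4))*2) = -573 - 1*(-7) = -573 + 7 = -566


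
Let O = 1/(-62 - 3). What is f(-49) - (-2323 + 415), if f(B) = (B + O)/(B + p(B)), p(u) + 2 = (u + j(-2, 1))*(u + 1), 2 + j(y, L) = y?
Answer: 34353186/18005 ≈ 1908.0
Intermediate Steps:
j(y, L) = -2 + y
p(u) = -2 + (1 + u)*(-4 + u) (p(u) = -2 + (u + (-2 - 2))*(u + 1) = -2 + (u - 4)*(1 + u) = -2 + (-4 + u)*(1 + u) = -2 + (1 + u)*(-4 + u))
O = -1/65 (O = 1/(-65) = -1/65 ≈ -0.015385)
f(B) = (-1/65 + B)/(-6 + B² - 2*B) (f(B) = (B - 1/65)/(B + (-6 + B² - 3*B)) = (-1/65 + B)/(-6 + B² - 2*B))
f(-49) - (-2323 + 415) = (1/65 - 1*(-49))/(6 - 1*(-49)² + 2*(-49)) - (-2323 + 415) = (1/65 + 49)/(6 - 1*2401 - 98) - 1*(-1908) = (3186/65)/(6 - 2401 - 98) + 1908 = (3186/65)/(-2493) + 1908 = -1/2493*3186/65 + 1908 = -354/18005 + 1908 = 34353186/18005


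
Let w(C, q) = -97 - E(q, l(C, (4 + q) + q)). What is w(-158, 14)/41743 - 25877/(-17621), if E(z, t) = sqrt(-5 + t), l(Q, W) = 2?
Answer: 1078474374/735553403 - I*sqrt(3)/41743 ≈ 1.4662 - 4.1493e-5*I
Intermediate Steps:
w(C, q) = -97 - I*sqrt(3) (w(C, q) = -97 - sqrt(-5 + 2) = -97 - sqrt(-3) = -97 - I*sqrt(3))
w(-158, 14)/41743 - 25877/(-17621) = (-97 - I*sqrt(3))/41743 - 25877/(-17621) = (-97 - I*sqrt(3))*(1/41743) - 25877*(-1/17621) = (-97/41743 - I*sqrt(3)/41743) + 25877/17621 = 1078474374/735553403 - I*sqrt(3)/41743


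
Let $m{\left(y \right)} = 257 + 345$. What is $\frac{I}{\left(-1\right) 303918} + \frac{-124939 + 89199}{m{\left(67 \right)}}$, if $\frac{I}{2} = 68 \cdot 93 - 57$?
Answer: $- \frac{905797899}{15246553} \approx -59.41$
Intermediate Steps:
$m{\left(y \right)} = 602$
$I = 12534$ ($I = 2 \left(68 \cdot 93 - 57\right) = 2 \left(6324 - 57\right) = 2 \cdot 6267 = 12534$)
$\frac{I}{\left(-1\right) 303918} + \frac{-124939 + 89199}{m{\left(67 \right)}} = \frac{12534}{\left(-1\right) 303918} + \frac{-124939 + 89199}{602} = \frac{12534}{-303918} - \frac{17870}{301} = 12534 \left(- \frac{1}{303918}\right) - \frac{17870}{301} = - \frac{2089}{50653} - \frac{17870}{301} = - \frac{905797899}{15246553}$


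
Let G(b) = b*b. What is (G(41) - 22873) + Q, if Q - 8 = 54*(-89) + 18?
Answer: -25972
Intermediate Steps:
G(b) = b²
Q = -4780 (Q = 8 + (54*(-89) + 18) = 8 + (-4806 + 18) = 8 - 4788 = -4780)
(G(41) - 22873) + Q = (41² - 22873) - 4780 = (1681 - 22873) - 4780 = -21192 - 4780 = -25972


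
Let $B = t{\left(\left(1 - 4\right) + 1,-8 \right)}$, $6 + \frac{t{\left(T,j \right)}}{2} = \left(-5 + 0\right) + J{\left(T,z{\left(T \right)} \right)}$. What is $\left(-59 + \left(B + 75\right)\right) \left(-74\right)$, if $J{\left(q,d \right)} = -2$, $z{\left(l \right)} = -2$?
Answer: $740$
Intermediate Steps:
$t{\left(T,j \right)} = -26$ ($t{\left(T,j \right)} = -12 + 2 \left(\left(-5 + 0\right) - 2\right) = -12 + 2 \left(-5 - 2\right) = -12 + 2 \left(-7\right) = -12 - 14 = -26$)
$B = -26$
$\left(-59 + \left(B + 75\right)\right) \left(-74\right) = \left(-59 + \left(-26 + 75\right)\right) \left(-74\right) = \left(-59 + 49\right) \left(-74\right) = \left(-10\right) \left(-74\right) = 740$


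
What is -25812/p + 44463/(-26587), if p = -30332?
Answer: -165597018/201609221 ≈ -0.82138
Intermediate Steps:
-25812/p + 44463/(-26587) = -25812/(-30332) + 44463/(-26587) = -25812*(-1/30332) + 44463*(-1/26587) = 6453/7583 - 44463/26587 = -165597018/201609221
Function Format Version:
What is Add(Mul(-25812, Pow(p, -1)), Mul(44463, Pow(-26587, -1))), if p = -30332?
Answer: Rational(-165597018, 201609221) ≈ -0.82138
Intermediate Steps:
Add(Mul(-25812, Pow(p, -1)), Mul(44463, Pow(-26587, -1))) = Add(Mul(-25812, Pow(-30332, -1)), Mul(44463, Pow(-26587, -1))) = Add(Mul(-25812, Rational(-1, 30332)), Mul(44463, Rational(-1, 26587))) = Add(Rational(6453, 7583), Rational(-44463, 26587)) = Rational(-165597018, 201609221)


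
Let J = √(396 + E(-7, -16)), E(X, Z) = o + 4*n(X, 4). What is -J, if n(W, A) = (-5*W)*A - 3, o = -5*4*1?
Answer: -2*√231 ≈ -30.397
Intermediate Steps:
o = -20 (o = -20*1 = -20)
n(W, A) = -3 - 5*A*W (n(W, A) = -5*A*W - 3 = -3 - 5*A*W)
E(X, Z) = -32 - 80*X (E(X, Z) = -20 + 4*(-3 - 5*4*X) = -20 + 4*(-3 - 20*X) = -20 + (-12 - 80*X) = -32 - 80*X)
J = 2*√231 (J = √(396 + (-32 - 80*(-7))) = √(396 + (-32 + 560)) = √(396 + 528) = √924 = 2*√231 ≈ 30.397)
-J = -2*√231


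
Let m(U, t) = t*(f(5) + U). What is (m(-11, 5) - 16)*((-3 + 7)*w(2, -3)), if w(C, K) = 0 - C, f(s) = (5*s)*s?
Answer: -4432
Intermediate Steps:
f(s) = 5*s²
m(U, t) = t*(125 + U) (m(U, t) = t*(5*5² + U) = t*(5*25 + U) = t*(125 + U))
w(C, K) = -C
(m(-11, 5) - 16)*((-3 + 7)*w(2, -3)) = (5*(125 - 11) - 16)*((-3 + 7)*(-1*2)) = (5*114 - 16)*(4*(-2)) = (570 - 16)*(-8) = 554*(-8) = -4432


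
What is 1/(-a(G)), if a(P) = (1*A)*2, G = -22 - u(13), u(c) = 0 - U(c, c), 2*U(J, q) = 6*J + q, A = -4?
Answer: 1/8 ≈ 0.12500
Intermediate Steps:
U(J, q) = q/2 + 3*J (U(J, q) = (6*J + q)/2 = (q + 6*J)/2 = q/2 + 3*J)
u(c) = -7*c/2 (u(c) = 0 - (c/2 + 3*c) = 0 - 7*c/2 = -7*c/2)
G = 47/2 (G = -22 - (-7)*13/2 = -22 - 1*(-91/2) = -22 + 91/2 = 47/2 ≈ 23.500)
a(P) = -8 (a(P) = (1*(-4))*2 = -4*2 = -8)
1/(-a(G)) = 1/(-1*(-8)) = 1/8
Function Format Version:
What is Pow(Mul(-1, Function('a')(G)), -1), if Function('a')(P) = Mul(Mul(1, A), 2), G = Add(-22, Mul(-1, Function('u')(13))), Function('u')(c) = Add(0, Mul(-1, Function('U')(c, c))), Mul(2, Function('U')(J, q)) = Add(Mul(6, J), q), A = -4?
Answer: Rational(1, 8) ≈ 0.12500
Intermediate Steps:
Function('U')(J, q) = Add(Mul(Rational(1, 2), q), Mul(3, J)) (Function('U')(J, q) = Mul(Rational(1, 2), Add(Mul(6, J), q)) = Mul(Rational(1, 2), Add(q, Mul(6, J))) = Add(Mul(Rational(1, 2), q), Mul(3, J)))
Function('u')(c) = Mul(Rational(-7, 2), c) (Function('u')(c) = Add(0, Mul(-1, Add(Mul(Rational(1, 2), c), Mul(3, c)))) = Add(0, Mul(-1, Mul(Rational(7, 2), c))) = Add(0, Mul(Rational(-7, 2), c)) = Mul(Rational(-7, 2), c))
G = Rational(47, 2) (G = Add(-22, Mul(-1, Mul(Rational(-7, 2), 13))) = Add(-22, Mul(-1, Rational(-91, 2))) = Add(-22, Rational(91, 2)) = Rational(47, 2) ≈ 23.500)
Function('a')(P) = -8 (Function('a')(P) = Mul(Mul(1, -4), 2) = Mul(-4, 2) = -8)
Pow(Mul(-1, Function('a')(G)), -1) = Pow(Mul(-1, -8), -1) = Pow(8, -1) = Rational(1, 8)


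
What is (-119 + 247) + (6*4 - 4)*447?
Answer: 9068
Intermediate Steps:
(-119 + 247) + (6*4 - 4)*447 = 128 + (24 - 4)*447 = 128 + 20*447 = 128 + 8940 = 9068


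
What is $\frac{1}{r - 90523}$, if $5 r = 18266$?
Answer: $- \frac{5}{434349} \approx -1.1511 \cdot 10^{-5}$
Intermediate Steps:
$r = \frac{18266}{5}$ ($r = \frac{1}{5} \cdot 18266 = \frac{18266}{5} \approx 3653.2$)
$\frac{1}{r - 90523} = \frac{1}{\frac{18266}{5} - 90523} = \frac{1}{- \frac{434349}{5}} = - \frac{5}{434349}$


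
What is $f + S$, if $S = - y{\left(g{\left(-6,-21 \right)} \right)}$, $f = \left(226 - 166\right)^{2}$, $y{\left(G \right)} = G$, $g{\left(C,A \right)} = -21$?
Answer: $3621$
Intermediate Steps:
$f = 3600$ ($f = 60^{2} = 3600$)
$S = 21$ ($S = \left(-1\right) \left(-21\right) = 21$)
$f + S = 3600 + 21 = 3621$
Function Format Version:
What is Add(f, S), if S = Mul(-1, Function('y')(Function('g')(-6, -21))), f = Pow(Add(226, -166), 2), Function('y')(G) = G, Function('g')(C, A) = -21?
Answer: 3621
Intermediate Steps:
f = 3600 (f = Pow(60, 2) = 3600)
S = 21 (S = Mul(-1, -21) = 21)
Add(f, S) = Add(3600, 21) = 3621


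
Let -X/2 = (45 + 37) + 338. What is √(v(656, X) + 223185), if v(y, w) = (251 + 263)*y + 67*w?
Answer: √504089 ≈ 709.99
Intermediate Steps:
X = -840 (X = -2*((45 + 37) + 338) = -2*(82 + 338) = -2*420 = -840)
v(y, w) = 67*w + 514*y (v(y, w) = 514*y + 67*w = 67*w + 514*y)
√(v(656, X) + 223185) = √((67*(-840) + 514*656) + 223185) = √((-56280 + 337184) + 223185) = √(280904 + 223185) = √504089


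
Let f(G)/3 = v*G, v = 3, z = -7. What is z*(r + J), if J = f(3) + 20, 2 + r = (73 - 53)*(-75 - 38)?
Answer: 15505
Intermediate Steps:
r = -2262 (r = -2 + (73 - 53)*(-75 - 38) = -2 + 20*(-113) = -2 - 2260 = -2262)
f(G) = 9*G (f(G) = 3*(3*G) = 9*G)
J = 47 (J = 9*3 + 20 = 27 + 20 = 47)
z*(r + J) = -7*(-2262 + 47) = -7*(-2215) = 15505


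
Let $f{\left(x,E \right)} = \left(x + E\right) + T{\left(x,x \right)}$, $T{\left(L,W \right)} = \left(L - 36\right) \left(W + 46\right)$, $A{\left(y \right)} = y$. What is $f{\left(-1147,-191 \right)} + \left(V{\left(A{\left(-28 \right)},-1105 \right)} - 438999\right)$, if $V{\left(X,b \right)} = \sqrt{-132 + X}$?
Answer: $862146 + 4 i \sqrt{10} \approx 8.6215 \cdot 10^{5} + 12.649 i$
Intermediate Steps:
$T{\left(L,W \right)} = \left(-36 + L\right) \left(46 + W\right)$
$f{\left(x,E \right)} = -1656 + E + x^{2} + 11 x$ ($f{\left(x,E \right)} = \left(x + E\right) + \left(-1656 - 36 x + 46 x + x x\right) = \left(E + x\right) + \left(-1656 - 36 x + 46 x + x^{2}\right) = \left(E + x\right) + \left(-1656 + x^{2} + 10 x\right) = -1656 + E + x^{2} + 11 x$)
$f{\left(-1147,-191 \right)} + \left(V{\left(A{\left(-28 \right)},-1105 \right)} - 438999\right) = \left(-1656 - 191 + \left(-1147\right)^{2} + 11 \left(-1147\right)\right) + \left(\sqrt{-132 - 28} - 438999\right) = \left(-1656 - 191 + 1315609 - 12617\right) - \left(438999 - \sqrt{-160}\right) = 1301145 - \left(438999 - 4 i \sqrt{10}\right) = 862146 + 4 i \sqrt{10}$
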